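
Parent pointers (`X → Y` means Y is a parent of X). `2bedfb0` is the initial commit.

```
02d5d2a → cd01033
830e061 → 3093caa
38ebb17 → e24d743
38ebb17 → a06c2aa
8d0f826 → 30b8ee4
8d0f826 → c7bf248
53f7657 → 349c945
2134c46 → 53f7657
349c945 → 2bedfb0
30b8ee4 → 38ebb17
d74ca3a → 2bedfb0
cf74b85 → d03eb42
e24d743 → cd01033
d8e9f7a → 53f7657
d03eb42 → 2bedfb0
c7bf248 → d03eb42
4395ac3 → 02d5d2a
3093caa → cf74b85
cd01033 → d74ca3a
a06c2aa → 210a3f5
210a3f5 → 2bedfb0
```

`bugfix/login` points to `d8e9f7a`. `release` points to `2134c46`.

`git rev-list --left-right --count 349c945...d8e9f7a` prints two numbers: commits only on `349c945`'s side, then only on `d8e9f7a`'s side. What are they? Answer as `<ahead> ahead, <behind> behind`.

0 ahead, 2 behind

Reachable from 349c945: {2bedfb0, 349c945}.
Reachable from d8e9f7a: {2bedfb0, 349c945, 53f7657, d8e9f7a}.
Only in 349c945's history (ahead): {} — 0.
Only in d8e9f7a's history (behind): {53f7657, d8e9f7a} — 2.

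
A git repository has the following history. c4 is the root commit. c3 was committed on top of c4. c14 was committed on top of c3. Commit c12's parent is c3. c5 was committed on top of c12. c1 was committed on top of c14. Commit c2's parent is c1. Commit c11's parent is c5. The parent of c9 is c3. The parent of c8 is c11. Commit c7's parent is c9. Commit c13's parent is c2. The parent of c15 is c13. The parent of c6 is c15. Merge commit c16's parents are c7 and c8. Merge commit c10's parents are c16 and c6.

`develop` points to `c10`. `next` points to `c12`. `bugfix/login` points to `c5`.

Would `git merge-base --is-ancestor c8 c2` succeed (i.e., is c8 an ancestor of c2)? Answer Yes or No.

No

Ancestors of c2: {c1, c14, c2, c3, c4}.
c8 is not in that set, so it is not an ancestor of c2.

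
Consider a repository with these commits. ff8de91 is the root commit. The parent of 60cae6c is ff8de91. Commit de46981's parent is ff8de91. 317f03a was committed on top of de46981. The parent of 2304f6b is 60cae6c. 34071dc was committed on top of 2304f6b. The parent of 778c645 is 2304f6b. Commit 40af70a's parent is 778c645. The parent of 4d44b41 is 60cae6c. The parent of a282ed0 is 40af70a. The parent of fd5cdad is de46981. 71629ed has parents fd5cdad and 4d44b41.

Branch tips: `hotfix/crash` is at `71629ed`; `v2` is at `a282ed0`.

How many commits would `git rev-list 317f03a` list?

3

Walking parent pointers from 317f03a: reachable set = {317f03a, de46981, ff8de91}.
That is 3 commits.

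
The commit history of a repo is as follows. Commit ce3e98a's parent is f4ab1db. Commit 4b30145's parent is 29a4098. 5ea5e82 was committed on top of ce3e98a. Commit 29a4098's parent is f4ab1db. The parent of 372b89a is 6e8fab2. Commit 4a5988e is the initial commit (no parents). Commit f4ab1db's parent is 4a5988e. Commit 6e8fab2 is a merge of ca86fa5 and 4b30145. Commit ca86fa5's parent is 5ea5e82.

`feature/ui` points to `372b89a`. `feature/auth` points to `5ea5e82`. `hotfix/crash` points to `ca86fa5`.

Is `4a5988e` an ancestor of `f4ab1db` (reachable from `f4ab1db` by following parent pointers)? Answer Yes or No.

Ancestors of f4ab1db (commits reachable by following parents): {4a5988e, f4ab1db}.
4a5988e is in that set, so it is an ancestor of f4ab1db.

Yes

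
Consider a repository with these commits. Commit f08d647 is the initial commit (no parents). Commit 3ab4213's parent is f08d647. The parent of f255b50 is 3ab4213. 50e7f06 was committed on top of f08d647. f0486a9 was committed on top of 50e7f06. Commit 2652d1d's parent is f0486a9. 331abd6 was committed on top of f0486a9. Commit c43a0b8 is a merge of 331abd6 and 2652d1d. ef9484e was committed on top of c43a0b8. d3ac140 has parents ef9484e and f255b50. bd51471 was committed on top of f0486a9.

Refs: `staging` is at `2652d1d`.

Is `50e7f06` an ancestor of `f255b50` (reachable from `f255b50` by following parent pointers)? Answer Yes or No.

Ancestors of f255b50: {3ab4213, f08d647, f255b50}.
50e7f06 is not in that set, so it is not an ancestor of f255b50.

No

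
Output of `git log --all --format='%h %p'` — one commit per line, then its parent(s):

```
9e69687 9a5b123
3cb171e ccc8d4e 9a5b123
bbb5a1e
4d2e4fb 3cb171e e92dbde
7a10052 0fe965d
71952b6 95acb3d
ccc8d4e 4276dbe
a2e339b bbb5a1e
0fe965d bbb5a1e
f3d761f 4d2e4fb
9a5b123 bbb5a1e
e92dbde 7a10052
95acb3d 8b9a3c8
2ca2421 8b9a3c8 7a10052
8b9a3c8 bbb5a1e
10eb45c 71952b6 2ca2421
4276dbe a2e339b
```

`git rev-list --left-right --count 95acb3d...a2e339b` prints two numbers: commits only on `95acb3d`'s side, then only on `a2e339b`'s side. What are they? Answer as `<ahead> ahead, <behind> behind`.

Reachable from 95acb3d: {8b9a3c8, 95acb3d, bbb5a1e}.
Reachable from a2e339b: {a2e339b, bbb5a1e}.
Only in 95acb3d's history (ahead): {8b9a3c8, 95acb3d} — 2.
Only in a2e339b's history (behind): {a2e339b} — 1.

2 ahead, 1 behind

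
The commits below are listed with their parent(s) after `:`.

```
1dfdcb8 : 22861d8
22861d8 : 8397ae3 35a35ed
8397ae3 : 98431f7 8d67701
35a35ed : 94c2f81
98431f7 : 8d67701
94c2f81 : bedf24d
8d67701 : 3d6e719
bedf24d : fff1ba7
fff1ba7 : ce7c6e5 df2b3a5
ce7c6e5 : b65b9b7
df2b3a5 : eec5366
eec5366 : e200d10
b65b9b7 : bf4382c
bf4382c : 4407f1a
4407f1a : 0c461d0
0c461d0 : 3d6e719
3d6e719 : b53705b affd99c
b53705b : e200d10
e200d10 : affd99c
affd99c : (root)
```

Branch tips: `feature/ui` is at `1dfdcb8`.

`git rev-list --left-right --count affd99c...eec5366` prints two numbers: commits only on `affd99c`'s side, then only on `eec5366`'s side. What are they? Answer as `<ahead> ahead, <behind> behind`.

0 ahead, 2 behind

Reachable from affd99c: {affd99c}.
Reachable from eec5366: {affd99c, e200d10, eec5366}.
Only in affd99c's history (ahead): {} — 0.
Only in eec5366's history (behind): {e200d10, eec5366} — 2.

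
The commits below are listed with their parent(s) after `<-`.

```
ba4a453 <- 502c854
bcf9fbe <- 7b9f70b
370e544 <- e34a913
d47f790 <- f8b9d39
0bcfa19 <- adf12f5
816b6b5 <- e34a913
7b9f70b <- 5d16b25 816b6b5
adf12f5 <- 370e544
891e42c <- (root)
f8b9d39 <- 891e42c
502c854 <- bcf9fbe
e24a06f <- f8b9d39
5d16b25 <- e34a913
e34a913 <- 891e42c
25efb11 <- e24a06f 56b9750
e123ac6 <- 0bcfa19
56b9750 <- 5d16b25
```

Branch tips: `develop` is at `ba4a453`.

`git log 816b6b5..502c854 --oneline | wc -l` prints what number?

Reachable from 502c854: {502c854, 5d16b25, 7b9f70b, 816b6b5, 891e42c, bcf9fbe, e34a913}.
Reachable from 816b6b5: {816b6b5, 891e42c, e34a913}.
In 502c854's history but not 816b6b5's: {502c854, 5d16b25, 7b9f70b, bcf9fbe} — 4 commits.

4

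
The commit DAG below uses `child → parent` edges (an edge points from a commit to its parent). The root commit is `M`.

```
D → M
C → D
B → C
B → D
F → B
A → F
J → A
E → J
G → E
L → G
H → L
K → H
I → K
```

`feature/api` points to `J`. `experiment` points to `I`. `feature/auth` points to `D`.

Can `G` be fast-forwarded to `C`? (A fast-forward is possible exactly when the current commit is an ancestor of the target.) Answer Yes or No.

A fast-forward from G to C is possible iff G is an ancestor of C.
Ancestors of C: {C, D, M}.
G is not among them, so fast-forward is not possible.

No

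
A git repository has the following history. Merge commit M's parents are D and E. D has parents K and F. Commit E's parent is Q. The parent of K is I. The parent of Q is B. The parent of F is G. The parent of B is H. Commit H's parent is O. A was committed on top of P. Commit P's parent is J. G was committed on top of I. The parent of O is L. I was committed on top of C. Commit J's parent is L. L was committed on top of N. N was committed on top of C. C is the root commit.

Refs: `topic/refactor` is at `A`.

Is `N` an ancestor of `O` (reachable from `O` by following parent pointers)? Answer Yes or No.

Yes

Ancestors of O (commits reachable by following parents): {C, L, N, O}.
N is in that set, so it is an ancestor of O.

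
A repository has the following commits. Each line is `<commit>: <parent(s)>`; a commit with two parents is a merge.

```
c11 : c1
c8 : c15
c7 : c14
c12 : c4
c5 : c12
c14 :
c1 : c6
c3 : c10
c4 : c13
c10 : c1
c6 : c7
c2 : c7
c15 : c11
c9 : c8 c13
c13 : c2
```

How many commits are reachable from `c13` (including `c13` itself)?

4

Walking parent pointers from c13: reachable set = {c13, c14, c2, c7}.
That is 4 commits.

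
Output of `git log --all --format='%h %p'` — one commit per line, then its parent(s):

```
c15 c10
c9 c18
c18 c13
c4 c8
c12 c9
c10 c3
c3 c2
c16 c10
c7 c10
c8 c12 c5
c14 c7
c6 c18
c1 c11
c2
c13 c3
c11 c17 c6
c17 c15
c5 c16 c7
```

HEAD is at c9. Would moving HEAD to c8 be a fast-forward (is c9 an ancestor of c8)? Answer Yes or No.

Yes

A fast-forward from c9 to c8 is possible iff c9 is an ancestor of c8.
Ancestors of c8: {c10, c12, c13, c16, c18, c2, c3, c5, c7, c8, c9}.
c9 is among them, so fast-forward is possible.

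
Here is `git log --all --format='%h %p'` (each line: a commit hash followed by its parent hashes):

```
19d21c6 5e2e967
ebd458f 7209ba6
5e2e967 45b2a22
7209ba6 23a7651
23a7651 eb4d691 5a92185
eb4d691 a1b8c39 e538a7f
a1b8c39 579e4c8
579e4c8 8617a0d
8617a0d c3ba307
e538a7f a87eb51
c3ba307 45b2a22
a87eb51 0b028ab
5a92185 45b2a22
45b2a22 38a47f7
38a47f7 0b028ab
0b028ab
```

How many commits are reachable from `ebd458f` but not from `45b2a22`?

Reachable from ebd458f: {0b028ab, 23a7651, 38a47f7, 45b2a22, 579e4c8, 5a92185, 7209ba6, 8617a0d, a1b8c39, a87eb51, c3ba307, e538a7f, eb4d691, ebd458f}.
Reachable from 45b2a22: {0b028ab, 38a47f7, 45b2a22}.
In ebd458f's history but not 45b2a22's: {23a7651, 579e4c8, 5a92185, 7209ba6, 8617a0d, a1b8c39, a87eb51, c3ba307, e538a7f, eb4d691, ebd458f} — 11 commits.

11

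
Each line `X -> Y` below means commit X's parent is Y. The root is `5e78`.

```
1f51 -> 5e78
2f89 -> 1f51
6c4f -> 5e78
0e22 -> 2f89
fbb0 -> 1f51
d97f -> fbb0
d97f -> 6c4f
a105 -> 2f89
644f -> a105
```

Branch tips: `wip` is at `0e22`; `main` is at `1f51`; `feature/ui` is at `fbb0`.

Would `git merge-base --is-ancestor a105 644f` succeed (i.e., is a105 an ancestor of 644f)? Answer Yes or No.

Yes

Ancestors of 644f (commits reachable by following parents): {1f51, 2f89, 5e78, 644f, a105}.
a105 is in that set, so it is an ancestor of 644f.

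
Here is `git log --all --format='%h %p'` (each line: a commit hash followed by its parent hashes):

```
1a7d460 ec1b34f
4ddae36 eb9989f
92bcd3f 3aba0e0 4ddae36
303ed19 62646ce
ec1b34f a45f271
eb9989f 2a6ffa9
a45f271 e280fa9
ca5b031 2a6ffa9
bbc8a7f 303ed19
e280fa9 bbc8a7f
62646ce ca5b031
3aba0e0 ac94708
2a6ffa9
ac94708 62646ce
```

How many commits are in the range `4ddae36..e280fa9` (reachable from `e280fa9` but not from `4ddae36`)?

Reachable from e280fa9: {2a6ffa9, 303ed19, 62646ce, bbc8a7f, ca5b031, e280fa9}.
Reachable from 4ddae36: {2a6ffa9, 4ddae36, eb9989f}.
In e280fa9's history but not 4ddae36's: {303ed19, 62646ce, bbc8a7f, ca5b031, e280fa9} — 5 commits.

5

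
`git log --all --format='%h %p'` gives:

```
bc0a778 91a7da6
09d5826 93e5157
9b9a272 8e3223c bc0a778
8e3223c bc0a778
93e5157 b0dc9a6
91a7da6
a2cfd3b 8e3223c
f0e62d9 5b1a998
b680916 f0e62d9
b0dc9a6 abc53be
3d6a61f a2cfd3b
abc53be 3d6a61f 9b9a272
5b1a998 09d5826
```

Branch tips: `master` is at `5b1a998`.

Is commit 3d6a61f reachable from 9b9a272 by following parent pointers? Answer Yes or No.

Ancestors of 9b9a272: {8e3223c, 91a7da6, 9b9a272, bc0a778}.
3d6a61f is not in that set, so it is not an ancestor of 9b9a272.

No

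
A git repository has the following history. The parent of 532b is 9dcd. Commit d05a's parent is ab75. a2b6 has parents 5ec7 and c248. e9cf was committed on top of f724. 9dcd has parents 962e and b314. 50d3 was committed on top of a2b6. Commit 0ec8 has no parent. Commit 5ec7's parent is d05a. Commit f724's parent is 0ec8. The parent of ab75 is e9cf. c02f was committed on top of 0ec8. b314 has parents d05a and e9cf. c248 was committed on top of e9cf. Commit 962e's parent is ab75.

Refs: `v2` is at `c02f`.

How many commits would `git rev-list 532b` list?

Walking parent pointers from 532b: reachable set = {0ec8, 532b, 962e, 9dcd, ab75, b314, d05a, e9cf, f724}.
That is 9 commits.

9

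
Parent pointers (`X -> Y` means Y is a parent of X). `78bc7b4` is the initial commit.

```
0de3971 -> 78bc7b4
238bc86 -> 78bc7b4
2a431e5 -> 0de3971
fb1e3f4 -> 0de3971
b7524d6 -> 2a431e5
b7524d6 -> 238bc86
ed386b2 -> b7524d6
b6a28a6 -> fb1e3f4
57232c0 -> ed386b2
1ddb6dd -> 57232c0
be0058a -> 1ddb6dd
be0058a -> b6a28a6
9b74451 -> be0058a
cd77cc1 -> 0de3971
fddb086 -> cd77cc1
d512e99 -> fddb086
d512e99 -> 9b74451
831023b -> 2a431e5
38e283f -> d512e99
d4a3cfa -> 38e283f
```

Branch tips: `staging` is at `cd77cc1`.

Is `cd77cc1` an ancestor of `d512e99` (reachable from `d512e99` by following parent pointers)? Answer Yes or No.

Ancestors of d512e99 (commits reachable by following parents): {0de3971, 1ddb6dd, 238bc86, 2a431e5, 57232c0, 78bc7b4, 9b74451, b6a28a6, b7524d6, be0058a, cd77cc1, d512e99, ed386b2, fb1e3f4, fddb086}.
cd77cc1 is in that set, so it is an ancestor of d512e99.

Yes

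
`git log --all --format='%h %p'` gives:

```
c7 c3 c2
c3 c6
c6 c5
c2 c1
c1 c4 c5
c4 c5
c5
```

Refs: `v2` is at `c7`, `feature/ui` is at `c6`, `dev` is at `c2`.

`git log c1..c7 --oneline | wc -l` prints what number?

Reachable from c7: {c1, c2, c3, c4, c5, c6, c7}.
Reachable from c1: {c1, c4, c5}.
In c7's history but not c1's: {c2, c3, c6, c7} — 4 commits.

4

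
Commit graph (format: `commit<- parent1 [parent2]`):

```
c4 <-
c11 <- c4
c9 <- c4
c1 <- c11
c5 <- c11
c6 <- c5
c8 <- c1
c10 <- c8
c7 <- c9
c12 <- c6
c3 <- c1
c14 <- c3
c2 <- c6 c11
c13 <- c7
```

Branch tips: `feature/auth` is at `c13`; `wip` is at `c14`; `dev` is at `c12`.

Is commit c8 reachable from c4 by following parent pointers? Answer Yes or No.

No

Ancestors of c4: {c4}.
c8 is not in that set, so it is not an ancestor of c4.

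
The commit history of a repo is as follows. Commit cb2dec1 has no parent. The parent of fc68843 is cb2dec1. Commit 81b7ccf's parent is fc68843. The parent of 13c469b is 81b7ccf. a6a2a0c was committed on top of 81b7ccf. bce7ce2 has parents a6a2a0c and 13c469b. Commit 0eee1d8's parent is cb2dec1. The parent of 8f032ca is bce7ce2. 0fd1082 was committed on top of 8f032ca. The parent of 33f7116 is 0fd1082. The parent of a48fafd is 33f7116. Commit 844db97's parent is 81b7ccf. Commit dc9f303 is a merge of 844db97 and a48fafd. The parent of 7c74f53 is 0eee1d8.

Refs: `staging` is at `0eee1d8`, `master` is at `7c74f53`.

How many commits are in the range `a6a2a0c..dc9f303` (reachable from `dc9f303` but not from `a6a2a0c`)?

Reachable from dc9f303: {0fd1082, 13c469b, 33f7116, 81b7ccf, 844db97, 8f032ca, a48fafd, a6a2a0c, bce7ce2, cb2dec1, dc9f303, fc68843}.
Reachable from a6a2a0c: {81b7ccf, a6a2a0c, cb2dec1, fc68843}.
In dc9f303's history but not a6a2a0c's: {0fd1082, 13c469b, 33f7116, 844db97, 8f032ca, a48fafd, bce7ce2, dc9f303} — 8 commits.

8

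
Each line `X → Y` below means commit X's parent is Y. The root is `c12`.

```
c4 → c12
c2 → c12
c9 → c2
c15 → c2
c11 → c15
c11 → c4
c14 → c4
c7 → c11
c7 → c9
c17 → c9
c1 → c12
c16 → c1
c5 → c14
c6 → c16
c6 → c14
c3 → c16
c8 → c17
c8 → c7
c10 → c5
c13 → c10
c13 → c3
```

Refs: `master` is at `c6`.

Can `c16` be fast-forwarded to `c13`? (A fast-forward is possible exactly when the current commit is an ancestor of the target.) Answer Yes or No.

Yes

A fast-forward from c16 to c13 is possible iff c16 is an ancestor of c13.
Ancestors of c13: {c1, c10, c12, c13, c14, c16, c3, c4, c5}.
c16 is among them, so fast-forward is possible.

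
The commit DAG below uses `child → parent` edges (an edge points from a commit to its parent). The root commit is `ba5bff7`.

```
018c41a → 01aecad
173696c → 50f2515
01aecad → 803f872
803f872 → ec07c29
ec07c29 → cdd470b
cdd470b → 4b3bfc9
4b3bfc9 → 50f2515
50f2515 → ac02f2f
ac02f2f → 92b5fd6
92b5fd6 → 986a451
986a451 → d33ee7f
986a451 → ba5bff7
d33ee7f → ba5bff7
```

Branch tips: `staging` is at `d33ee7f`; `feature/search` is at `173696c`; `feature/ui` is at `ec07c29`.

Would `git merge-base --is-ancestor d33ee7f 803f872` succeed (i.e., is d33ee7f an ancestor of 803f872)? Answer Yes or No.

Ancestors of 803f872 (commits reachable by following parents): {4b3bfc9, 50f2515, 803f872, 92b5fd6, 986a451, ac02f2f, ba5bff7, cdd470b, d33ee7f, ec07c29}.
d33ee7f is in that set, so it is an ancestor of 803f872.

Yes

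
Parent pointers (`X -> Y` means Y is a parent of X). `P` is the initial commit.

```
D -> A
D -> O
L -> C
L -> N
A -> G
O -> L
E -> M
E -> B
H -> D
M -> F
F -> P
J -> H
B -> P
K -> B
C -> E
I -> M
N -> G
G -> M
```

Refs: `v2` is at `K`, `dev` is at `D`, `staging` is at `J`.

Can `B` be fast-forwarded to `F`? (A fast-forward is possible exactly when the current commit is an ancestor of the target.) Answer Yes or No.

A fast-forward from B to F is possible iff B is an ancestor of F.
Ancestors of F: {F, P}.
B is not among them, so fast-forward is not possible.

No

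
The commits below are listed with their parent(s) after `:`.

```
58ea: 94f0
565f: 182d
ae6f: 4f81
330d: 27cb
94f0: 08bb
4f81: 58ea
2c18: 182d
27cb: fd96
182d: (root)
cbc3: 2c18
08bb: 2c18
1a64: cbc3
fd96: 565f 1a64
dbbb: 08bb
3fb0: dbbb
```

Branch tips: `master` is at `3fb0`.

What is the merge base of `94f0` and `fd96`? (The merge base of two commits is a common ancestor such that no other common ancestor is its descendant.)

2c18

Ancestors of 94f0: {08bb, 182d, 2c18, 94f0}.
Ancestors of fd96: {182d, 1a64, 2c18, 565f, cbc3, fd96}.
Common ancestors: {182d, 2c18}.
Among these, 2c18 is not an ancestor of any other common ancestor — it is the merge base.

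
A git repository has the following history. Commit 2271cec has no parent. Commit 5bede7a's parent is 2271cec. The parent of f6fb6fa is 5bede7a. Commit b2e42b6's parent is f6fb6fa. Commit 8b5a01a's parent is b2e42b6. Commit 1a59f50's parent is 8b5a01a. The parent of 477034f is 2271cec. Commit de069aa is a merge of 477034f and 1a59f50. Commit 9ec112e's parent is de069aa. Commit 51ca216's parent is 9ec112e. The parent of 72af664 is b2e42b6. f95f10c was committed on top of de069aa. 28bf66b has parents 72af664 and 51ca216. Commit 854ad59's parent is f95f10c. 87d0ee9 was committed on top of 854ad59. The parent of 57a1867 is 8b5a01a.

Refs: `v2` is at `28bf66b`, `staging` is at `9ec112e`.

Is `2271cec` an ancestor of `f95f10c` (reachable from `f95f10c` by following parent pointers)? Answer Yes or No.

Yes

Ancestors of f95f10c (commits reachable by following parents): {1a59f50, 2271cec, 477034f, 5bede7a, 8b5a01a, b2e42b6, de069aa, f6fb6fa, f95f10c}.
2271cec is in that set, so it is an ancestor of f95f10c.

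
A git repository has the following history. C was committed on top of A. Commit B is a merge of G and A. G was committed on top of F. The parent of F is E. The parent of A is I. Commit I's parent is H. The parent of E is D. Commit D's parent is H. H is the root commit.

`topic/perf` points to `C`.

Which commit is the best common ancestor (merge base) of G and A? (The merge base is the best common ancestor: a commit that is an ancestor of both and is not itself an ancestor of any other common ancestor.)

H

Ancestors of G: {D, E, F, G, H}.
Ancestors of A: {A, H, I}.
Common ancestors: {H}.
The only common ancestor is H, so it is the merge base.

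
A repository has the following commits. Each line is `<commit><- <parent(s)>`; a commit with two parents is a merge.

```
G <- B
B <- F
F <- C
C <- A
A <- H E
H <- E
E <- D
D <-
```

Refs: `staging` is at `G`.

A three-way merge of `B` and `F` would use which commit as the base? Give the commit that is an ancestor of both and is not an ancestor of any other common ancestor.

Ancestors of B: {A, B, C, D, E, F, H}.
Ancestors of F: {A, C, D, E, F, H}.
Common ancestors: {A, C, D, E, F, H}.
Among these, F is not an ancestor of any other common ancestor — it is the merge base.

F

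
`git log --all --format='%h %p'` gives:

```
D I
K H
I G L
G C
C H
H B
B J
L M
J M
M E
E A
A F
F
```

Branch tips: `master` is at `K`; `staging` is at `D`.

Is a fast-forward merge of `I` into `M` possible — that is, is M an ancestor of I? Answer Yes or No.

A fast-forward from M to I is possible iff M is an ancestor of I.
Ancestors of I: {A, B, C, E, F, G, H, I, J, L, M}.
M is among them, so fast-forward is possible.

Yes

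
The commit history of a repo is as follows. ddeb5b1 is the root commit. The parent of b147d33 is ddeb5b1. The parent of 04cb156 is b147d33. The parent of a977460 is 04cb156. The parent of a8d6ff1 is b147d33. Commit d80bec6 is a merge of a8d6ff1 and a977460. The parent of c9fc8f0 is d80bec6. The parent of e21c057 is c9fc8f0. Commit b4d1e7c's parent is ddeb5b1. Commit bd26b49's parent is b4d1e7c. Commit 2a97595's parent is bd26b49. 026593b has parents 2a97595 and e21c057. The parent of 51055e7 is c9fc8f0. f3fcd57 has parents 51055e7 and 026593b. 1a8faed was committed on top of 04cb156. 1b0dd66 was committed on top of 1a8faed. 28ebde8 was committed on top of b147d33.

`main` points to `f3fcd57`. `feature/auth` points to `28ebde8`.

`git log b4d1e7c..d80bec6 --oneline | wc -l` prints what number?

5

Reachable from d80bec6: {04cb156, a8d6ff1, a977460, b147d33, d80bec6, ddeb5b1}.
Reachable from b4d1e7c: {b4d1e7c, ddeb5b1}.
In d80bec6's history but not b4d1e7c's: {04cb156, a8d6ff1, a977460, b147d33, d80bec6} — 5 commits.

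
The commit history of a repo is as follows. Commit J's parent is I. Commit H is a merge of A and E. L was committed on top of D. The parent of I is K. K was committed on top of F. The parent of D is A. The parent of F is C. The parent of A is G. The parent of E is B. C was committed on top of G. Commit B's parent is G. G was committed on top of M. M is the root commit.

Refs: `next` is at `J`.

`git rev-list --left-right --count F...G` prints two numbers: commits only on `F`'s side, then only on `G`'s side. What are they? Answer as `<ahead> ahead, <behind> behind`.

2 ahead, 0 behind

Reachable from F: {C, F, G, M}.
Reachable from G: {G, M}.
Only in F's history (ahead): {C, F} — 2.
Only in G's history (behind): {} — 0.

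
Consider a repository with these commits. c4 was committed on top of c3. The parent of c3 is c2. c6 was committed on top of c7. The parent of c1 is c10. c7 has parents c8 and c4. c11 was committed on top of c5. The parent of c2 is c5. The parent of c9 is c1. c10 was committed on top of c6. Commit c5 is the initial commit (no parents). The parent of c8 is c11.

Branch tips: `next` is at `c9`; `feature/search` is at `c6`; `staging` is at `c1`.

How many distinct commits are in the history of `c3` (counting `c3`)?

Walking parent pointers from c3: reachable set = {c2, c3, c5}.
That is 3 commits.

3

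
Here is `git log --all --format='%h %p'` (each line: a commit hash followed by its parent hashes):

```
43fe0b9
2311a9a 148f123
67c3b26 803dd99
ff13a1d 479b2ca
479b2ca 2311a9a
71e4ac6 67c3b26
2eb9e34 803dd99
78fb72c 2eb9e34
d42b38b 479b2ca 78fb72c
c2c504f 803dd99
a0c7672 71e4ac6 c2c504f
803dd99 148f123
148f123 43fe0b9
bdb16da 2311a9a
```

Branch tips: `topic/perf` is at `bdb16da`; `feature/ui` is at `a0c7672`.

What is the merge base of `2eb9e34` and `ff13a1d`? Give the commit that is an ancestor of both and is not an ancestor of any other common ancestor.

148f123

Ancestors of 2eb9e34: {148f123, 2eb9e34, 43fe0b9, 803dd99}.
Ancestors of ff13a1d: {148f123, 2311a9a, 43fe0b9, 479b2ca, ff13a1d}.
Common ancestors: {148f123, 43fe0b9}.
Among these, 148f123 is not an ancestor of any other common ancestor — it is the merge base.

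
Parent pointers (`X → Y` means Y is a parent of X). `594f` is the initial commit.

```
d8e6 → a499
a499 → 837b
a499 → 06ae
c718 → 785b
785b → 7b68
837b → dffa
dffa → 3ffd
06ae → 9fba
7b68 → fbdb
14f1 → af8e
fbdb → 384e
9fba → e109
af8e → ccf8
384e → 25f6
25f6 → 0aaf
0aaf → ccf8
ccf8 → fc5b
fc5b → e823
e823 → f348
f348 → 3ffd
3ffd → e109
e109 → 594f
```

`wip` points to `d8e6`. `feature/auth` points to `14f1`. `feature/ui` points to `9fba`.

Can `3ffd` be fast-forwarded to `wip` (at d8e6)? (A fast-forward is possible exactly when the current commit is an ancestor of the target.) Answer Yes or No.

A fast-forward from 3ffd to d8e6 is possible iff 3ffd is an ancestor of d8e6.
Ancestors of d8e6: {06ae, 3ffd, 594f, 837b, 9fba, a499, d8e6, dffa, e109}.
3ffd is among them, so fast-forward is possible.

Yes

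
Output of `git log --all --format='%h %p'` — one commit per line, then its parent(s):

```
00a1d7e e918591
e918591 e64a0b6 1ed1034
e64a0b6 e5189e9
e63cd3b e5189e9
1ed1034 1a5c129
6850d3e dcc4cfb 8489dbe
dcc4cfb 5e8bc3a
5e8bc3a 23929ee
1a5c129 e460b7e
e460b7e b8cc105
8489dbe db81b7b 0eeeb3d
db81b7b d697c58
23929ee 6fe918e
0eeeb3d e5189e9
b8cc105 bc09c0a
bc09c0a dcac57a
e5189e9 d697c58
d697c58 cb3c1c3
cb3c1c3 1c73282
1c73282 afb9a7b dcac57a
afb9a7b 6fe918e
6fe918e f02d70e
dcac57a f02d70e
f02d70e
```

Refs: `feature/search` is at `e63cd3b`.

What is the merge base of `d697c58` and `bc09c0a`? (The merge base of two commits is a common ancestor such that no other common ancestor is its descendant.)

Ancestors of d697c58: {1c73282, 6fe918e, afb9a7b, cb3c1c3, d697c58, dcac57a, f02d70e}.
Ancestors of bc09c0a: {bc09c0a, dcac57a, f02d70e}.
Common ancestors: {dcac57a, f02d70e}.
Among these, dcac57a is not an ancestor of any other common ancestor — it is the merge base.

dcac57a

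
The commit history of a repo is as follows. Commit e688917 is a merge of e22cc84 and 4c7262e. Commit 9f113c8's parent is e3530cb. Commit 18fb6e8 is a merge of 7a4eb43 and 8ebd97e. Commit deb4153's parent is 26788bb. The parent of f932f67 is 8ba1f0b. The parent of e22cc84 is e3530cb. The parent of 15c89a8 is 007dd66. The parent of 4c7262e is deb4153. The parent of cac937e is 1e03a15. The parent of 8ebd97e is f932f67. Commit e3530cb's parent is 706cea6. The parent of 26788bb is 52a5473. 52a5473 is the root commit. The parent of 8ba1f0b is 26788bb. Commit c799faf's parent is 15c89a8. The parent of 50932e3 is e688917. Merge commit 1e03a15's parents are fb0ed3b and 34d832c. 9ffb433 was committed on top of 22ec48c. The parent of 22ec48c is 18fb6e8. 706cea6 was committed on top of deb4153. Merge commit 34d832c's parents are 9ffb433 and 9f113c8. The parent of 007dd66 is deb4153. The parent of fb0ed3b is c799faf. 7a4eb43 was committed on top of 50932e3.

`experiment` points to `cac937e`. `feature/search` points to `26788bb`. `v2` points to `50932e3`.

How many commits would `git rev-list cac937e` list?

Walking parent pointers from cac937e: reachable set = {007dd66, 15c89a8, 18fb6e8, 1e03a15, 22ec48c, 26788bb, 34d832c, 4c7262e, 50932e3, 52a5473, 706cea6, 7a4eb43, 8ba1f0b, 8ebd97e, 9f113c8, 9ffb433, c799faf, cac937e, deb4153, e22cc84, e3530cb, e688917, f932f67, fb0ed3b}.
That is 24 commits.

24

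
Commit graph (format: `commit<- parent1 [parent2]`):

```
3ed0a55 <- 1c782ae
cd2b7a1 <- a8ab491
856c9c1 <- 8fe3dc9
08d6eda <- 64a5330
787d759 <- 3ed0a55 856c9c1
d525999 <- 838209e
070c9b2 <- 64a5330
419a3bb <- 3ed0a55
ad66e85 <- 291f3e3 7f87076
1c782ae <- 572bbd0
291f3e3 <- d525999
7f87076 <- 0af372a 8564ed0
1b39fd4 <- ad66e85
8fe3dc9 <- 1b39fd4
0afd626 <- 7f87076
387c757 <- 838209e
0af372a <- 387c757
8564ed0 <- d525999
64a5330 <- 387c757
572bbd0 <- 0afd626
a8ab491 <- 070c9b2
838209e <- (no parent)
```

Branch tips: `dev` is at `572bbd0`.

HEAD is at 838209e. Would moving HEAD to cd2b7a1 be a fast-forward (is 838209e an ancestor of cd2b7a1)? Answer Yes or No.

A fast-forward from 838209e to cd2b7a1 is possible iff 838209e is an ancestor of cd2b7a1.
Ancestors of cd2b7a1: {070c9b2, 387c757, 64a5330, 838209e, a8ab491, cd2b7a1}.
838209e is among them, so fast-forward is possible.

Yes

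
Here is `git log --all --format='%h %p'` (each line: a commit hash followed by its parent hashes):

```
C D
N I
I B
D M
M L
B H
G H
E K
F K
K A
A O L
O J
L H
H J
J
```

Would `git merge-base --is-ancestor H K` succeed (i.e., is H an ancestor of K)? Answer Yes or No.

Yes

Ancestors of K (commits reachable by following parents): {A, H, J, K, L, O}.
H is in that set, so it is an ancestor of K.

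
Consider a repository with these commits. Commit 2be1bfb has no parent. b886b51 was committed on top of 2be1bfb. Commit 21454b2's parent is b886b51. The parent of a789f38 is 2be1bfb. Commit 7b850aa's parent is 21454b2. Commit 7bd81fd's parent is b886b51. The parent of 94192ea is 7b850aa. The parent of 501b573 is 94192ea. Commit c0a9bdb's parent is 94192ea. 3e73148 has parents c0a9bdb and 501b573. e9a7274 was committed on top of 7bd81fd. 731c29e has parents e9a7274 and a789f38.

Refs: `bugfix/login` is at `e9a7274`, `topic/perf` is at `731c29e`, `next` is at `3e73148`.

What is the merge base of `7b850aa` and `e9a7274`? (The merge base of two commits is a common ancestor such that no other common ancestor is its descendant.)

b886b51

Ancestors of 7b850aa: {21454b2, 2be1bfb, 7b850aa, b886b51}.
Ancestors of e9a7274: {2be1bfb, 7bd81fd, b886b51, e9a7274}.
Common ancestors: {2be1bfb, b886b51}.
Among these, b886b51 is not an ancestor of any other common ancestor — it is the merge base.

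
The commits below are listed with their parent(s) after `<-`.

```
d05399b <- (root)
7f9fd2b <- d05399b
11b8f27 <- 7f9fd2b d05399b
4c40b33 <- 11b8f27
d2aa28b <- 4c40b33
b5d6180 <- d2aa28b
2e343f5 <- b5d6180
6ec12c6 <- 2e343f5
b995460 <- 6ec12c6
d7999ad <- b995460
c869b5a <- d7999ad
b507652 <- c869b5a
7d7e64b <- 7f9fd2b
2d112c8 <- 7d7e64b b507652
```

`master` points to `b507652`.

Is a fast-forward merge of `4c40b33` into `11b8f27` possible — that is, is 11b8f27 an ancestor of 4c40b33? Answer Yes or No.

Yes

A fast-forward from 11b8f27 to 4c40b33 is possible iff 11b8f27 is an ancestor of 4c40b33.
Ancestors of 4c40b33: {11b8f27, 4c40b33, 7f9fd2b, d05399b}.
11b8f27 is among them, so fast-forward is possible.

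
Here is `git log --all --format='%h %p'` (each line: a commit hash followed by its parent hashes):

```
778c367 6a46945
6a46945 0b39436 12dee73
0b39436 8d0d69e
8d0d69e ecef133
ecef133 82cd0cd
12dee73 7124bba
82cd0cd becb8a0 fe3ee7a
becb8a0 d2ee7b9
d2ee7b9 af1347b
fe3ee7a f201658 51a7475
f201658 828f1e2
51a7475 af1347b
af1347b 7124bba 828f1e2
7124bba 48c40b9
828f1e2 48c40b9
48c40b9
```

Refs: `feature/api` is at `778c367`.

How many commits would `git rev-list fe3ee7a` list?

Walking parent pointers from fe3ee7a: reachable set = {48c40b9, 51a7475, 7124bba, 828f1e2, af1347b, f201658, fe3ee7a}.
That is 7 commits.

7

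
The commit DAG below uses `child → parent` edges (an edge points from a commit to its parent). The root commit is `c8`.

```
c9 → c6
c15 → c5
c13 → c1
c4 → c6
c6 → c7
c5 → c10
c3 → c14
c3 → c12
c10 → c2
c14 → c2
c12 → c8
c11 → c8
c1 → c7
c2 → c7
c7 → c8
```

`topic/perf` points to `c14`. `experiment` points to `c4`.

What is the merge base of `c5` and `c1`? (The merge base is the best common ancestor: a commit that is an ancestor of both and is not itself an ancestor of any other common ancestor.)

c7

Ancestors of c5: {c10, c2, c5, c7, c8}.
Ancestors of c1: {c1, c7, c8}.
Common ancestors: {c7, c8}.
Among these, c7 is not an ancestor of any other common ancestor — it is the merge base.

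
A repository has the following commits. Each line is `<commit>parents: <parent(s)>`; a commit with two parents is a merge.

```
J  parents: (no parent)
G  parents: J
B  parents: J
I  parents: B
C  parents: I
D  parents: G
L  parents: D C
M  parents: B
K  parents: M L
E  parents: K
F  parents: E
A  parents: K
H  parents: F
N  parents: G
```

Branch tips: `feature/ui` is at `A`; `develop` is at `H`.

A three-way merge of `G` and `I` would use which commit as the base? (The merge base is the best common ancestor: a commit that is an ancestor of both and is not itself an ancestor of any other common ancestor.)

Ancestors of G: {G, J}.
Ancestors of I: {B, I, J}.
Common ancestors: {J}.
The only common ancestor is J, so it is the merge base.

J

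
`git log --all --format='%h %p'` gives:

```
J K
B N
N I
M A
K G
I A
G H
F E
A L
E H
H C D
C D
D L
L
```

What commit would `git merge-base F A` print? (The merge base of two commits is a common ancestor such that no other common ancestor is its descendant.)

Ancestors of F: {C, D, E, F, H, L}.
Ancestors of A: {A, L}.
Common ancestors: {L}.
The only common ancestor is L, so it is the merge base.

L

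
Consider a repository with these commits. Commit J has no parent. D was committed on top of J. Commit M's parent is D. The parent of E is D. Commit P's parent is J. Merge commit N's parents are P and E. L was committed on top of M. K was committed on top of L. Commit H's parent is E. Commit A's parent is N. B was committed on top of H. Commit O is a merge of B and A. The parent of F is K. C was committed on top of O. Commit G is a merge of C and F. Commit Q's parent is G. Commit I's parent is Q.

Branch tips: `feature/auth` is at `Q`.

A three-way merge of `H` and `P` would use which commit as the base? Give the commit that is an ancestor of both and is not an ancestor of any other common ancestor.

J

Ancestors of H: {D, E, H, J}.
Ancestors of P: {J, P}.
Common ancestors: {J}.
The only common ancestor is J, so it is the merge base.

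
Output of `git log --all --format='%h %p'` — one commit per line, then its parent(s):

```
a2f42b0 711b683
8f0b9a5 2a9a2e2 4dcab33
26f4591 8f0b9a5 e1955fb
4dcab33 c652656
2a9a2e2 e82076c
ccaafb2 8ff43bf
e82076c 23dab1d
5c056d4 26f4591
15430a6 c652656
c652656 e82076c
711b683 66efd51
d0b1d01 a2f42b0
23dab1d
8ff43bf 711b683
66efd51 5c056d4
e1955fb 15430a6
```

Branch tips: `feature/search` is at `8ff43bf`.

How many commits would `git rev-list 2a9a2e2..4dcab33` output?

2

Reachable from 4dcab33: {23dab1d, 4dcab33, c652656, e82076c}.
Reachable from 2a9a2e2: {23dab1d, 2a9a2e2, e82076c}.
In 4dcab33's history but not 2a9a2e2's: {4dcab33, c652656} — 2 commits.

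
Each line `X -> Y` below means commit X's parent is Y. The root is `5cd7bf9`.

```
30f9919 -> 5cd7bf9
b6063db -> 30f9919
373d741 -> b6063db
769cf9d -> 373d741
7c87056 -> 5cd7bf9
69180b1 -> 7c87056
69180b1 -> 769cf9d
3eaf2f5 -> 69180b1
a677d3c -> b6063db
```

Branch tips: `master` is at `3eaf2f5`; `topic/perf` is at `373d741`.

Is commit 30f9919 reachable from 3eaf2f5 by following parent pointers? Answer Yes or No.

Yes

Ancestors of 3eaf2f5 (commits reachable by following parents): {30f9919, 373d741, 3eaf2f5, 5cd7bf9, 69180b1, 769cf9d, 7c87056, b6063db}.
30f9919 is in that set, so it is an ancestor of 3eaf2f5.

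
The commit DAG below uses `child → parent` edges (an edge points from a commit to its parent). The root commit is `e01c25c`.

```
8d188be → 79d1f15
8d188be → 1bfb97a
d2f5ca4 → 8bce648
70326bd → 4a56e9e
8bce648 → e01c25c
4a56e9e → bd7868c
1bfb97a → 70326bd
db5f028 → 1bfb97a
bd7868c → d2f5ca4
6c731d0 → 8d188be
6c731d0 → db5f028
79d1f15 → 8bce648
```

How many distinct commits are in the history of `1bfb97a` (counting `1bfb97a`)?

7

Walking parent pointers from 1bfb97a: reachable set = {1bfb97a, 4a56e9e, 70326bd, 8bce648, bd7868c, d2f5ca4, e01c25c}.
That is 7 commits.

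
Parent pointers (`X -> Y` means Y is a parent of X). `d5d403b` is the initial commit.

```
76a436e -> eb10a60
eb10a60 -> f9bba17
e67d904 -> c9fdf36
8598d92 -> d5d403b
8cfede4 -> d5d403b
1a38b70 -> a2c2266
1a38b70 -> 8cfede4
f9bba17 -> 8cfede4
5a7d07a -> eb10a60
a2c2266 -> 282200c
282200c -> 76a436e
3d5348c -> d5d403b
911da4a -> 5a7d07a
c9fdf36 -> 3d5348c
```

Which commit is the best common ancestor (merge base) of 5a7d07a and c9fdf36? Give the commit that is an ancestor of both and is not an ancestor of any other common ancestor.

Ancestors of 5a7d07a: {5a7d07a, 8cfede4, d5d403b, eb10a60, f9bba17}.
Ancestors of c9fdf36: {3d5348c, c9fdf36, d5d403b}.
Common ancestors: {d5d403b}.
The only common ancestor is d5d403b, so it is the merge base.

d5d403b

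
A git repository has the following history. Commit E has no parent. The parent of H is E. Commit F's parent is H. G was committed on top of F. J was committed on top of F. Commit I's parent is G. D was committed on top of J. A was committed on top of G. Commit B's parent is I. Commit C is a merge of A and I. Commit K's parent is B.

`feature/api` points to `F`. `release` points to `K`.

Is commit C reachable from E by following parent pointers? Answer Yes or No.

Ancestors of E: {E}.
C is not in that set, so it is not an ancestor of E.

No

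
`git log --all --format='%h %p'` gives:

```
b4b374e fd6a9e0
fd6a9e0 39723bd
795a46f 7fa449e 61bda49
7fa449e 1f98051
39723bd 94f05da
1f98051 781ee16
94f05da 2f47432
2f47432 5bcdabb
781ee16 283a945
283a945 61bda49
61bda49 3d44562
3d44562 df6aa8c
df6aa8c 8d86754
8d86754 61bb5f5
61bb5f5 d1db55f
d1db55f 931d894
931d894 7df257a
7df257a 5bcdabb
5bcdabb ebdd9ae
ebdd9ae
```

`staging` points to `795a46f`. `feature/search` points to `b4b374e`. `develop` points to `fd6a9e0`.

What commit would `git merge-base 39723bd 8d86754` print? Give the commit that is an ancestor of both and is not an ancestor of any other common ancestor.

Ancestors of 39723bd: {2f47432, 39723bd, 5bcdabb, 94f05da, ebdd9ae}.
Ancestors of 8d86754: {5bcdabb, 61bb5f5, 7df257a, 8d86754, 931d894, d1db55f, ebdd9ae}.
Common ancestors: {5bcdabb, ebdd9ae}.
Among these, 5bcdabb is not an ancestor of any other common ancestor — it is the merge base.

5bcdabb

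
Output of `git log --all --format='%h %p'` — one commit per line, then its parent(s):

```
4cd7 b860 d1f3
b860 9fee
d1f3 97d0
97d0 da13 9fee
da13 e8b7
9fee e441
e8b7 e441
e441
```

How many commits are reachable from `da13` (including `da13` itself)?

Walking parent pointers from da13: reachable set = {da13, e441, e8b7}.
That is 3 commits.

3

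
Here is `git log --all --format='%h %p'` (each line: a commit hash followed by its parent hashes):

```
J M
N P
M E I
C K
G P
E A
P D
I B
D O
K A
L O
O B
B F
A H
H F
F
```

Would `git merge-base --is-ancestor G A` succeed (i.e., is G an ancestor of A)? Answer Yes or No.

No

Ancestors of A: {A, F, H}.
G is not in that set, so it is not an ancestor of A.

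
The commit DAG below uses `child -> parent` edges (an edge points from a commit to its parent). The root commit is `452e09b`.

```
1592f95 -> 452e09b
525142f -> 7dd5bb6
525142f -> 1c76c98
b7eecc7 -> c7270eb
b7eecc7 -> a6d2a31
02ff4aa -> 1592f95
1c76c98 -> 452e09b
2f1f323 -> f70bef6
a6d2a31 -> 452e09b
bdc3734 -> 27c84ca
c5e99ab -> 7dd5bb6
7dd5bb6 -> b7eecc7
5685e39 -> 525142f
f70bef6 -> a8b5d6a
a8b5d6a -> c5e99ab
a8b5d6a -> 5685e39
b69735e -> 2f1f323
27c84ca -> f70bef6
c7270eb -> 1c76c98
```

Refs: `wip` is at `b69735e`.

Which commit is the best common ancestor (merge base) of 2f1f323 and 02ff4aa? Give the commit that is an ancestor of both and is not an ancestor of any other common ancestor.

452e09b

Ancestors of 2f1f323: {1c76c98, 2f1f323, 452e09b, 525142f, 5685e39, 7dd5bb6, a6d2a31, a8b5d6a, b7eecc7, c5e99ab, c7270eb, f70bef6}.
Ancestors of 02ff4aa: {02ff4aa, 1592f95, 452e09b}.
Common ancestors: {452e09b}.
The only common ancestor is 452e09b, so it is the merge base.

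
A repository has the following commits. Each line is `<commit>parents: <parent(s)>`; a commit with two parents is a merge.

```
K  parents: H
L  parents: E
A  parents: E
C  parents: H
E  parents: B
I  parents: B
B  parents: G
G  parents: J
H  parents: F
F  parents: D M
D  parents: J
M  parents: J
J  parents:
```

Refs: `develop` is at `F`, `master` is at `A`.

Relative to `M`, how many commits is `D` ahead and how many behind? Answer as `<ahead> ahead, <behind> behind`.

Reachable from D: {D, J}.
Reachable from M: {J, M}.
Only in D's history (ahead): {D} — 1.
Only in M's history (behind): {M} — 1.

1 ahead, 1 behind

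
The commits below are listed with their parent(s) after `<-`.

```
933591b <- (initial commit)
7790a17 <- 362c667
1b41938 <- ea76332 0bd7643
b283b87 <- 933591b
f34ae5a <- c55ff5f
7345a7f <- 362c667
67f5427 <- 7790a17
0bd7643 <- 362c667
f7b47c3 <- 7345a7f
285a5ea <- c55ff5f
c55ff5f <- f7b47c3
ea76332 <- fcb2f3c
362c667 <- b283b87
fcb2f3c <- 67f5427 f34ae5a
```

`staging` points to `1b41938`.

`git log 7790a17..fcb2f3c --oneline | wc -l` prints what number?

Reachable from fcb2f3c: {362c667, 67f5427, 7345a7f, 7790a17, 933591b, b283b87, c55ff5f, f34ae5a, f7b47c3, fcb2f3c}.
Reachable from 7790a17: {362c667, 7790a17, 933591b, b283b87}.
In fcb2f3c's history but not 7790a17's: {67f5427, 7345a7f, c55ff5f, f34ae5a, f7b47c3, fcb2f3c} — 6 commits.

6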